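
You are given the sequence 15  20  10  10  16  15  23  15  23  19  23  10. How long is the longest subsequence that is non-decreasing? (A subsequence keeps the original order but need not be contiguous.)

Let dp[i] be the length of the longest such subsequence ending at index i:
i:      1  2  3  4  5  6  7  8  9 10 11 12
a[i]:  15 20 10 10 16 15 23 15 23 19 23 10
dp:     1  2  1  2  3  3  4  4  5  5  6  3
Maximum dp value is 6.

6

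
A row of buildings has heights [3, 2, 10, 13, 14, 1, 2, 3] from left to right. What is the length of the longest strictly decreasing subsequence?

3

Negate each value so 'decreasing' becomes 'increasing', then run patience tails on the negated sequence:
-3 → extends → [-3]
-2 → extends → [-3, -2]
-10 → replaces -3 → [-10, -2]
-13 → replaces -10 → [-13, -2]
-14 → replaces -13 → [-14, -2]
-1 → extends → [-14, -2, -1]
-2 → already a tail → [-14, -2, -1]
-3 → replaces -2 → [-14, -3, -1]
Three tails, so the longest strictly decreasing subsequence of the original has length 3.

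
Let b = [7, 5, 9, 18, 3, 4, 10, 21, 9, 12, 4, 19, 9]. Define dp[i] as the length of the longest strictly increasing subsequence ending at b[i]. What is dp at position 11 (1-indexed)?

dp[i] = 1 + max{dp[j] : j<i, b[j]<b[i]} (or 1 if no such j):
i:      1  2  3  4  5  6  7  8  9 10 11 12 13
b[i]:   7  5  9 18  3  4 10 21  9 12  4 19  9
dp:     1  1  2  3  1  2  3  4  3  4  2  5  3
At index 11 the value is 2.

2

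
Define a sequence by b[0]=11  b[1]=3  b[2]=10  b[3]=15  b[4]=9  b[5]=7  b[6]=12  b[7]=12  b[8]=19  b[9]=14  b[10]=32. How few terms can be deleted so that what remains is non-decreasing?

Fewest deletions = n − (longest non-decreasing subsequence).
Patience tails:
11 → extends → [11]
3 → replaces 11 → [3]
10 → extends → [3, 10]
15 → extends → [3, 10, 15]
9 → replaces 10 → [3, 9, 15]
7 → replaces 9 → [3, 7, 15]
12 → replaces 15 → [3, 7, 12]
12 → extends → [3, 7, 12, 12]
19 → extends → [3, 7, 12, 12, 19]
14 → replaces 19 → [3, 7, 12, 12, 14]
32 → extends → [3, 7, 12, 12, 14, 32]
Longest non-decreasing subsequence has length 6, so deletions = 11 − 6 = 5.

5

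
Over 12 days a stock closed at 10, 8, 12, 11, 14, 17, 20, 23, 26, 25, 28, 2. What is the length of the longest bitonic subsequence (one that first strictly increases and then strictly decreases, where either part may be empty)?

9

inc[i] = longest strictly increasing subsequence ending at i; dec[i] = longest strictly decreasing subsequence starting at i:
i:      1  2  3  4  5  6  7  8  9 10 11 12
a[i]:  10  8 12 11 14 17 20 23 26 25 28  2
inc:    1  1  2  2  3  4  5  6  7  7  8  1
dec:    3  2  3  2  2  2  2  2  3  2  2  1
Best peak at i=9 (value 26): inc=7, dec=3, length 7+3−1 = 9.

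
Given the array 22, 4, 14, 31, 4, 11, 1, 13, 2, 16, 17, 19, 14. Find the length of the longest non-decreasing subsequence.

7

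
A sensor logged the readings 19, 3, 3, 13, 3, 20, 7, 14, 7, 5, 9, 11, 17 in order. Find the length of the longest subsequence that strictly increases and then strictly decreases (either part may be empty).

inc[i] = longest strictly increasing subsequence ending at i; dec[i] = longest strictly decreasing subsequence starting at i:
i:      1  2  3  4  5  6  7  8  9 10 11 12 13
a[i]:  19  3  3 13  3 20  7 14  7  5  9 11 17
inc:    1  1  1  2  1  3  2  3  2  2  3  4  5
dec:    4  1  1  3  1  4  2  3  2  1  1  1  1
Best peak at i=6 (value 20): inc=3, dec=4, length 3+4−1 = 6.

6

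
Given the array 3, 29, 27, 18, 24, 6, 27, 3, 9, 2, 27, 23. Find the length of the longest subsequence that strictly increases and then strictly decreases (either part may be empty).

7

inc[i] = longest strictly increasing subsequence ending at i; dec[i] = longest strictly decreasing subsequence starting at i:
i:      1  2  3  4  5  6  7  8  9 10 11 12
a[i]:   3 29 27 18 24  6 27  3  9  2 27 23
inc:    1  2  2  2  3  2  4  1  3  1  4  4
dec:    2  6  5  4  4  3  3  2  2  1  2  1
Best peak at i=2 (value 29): inc=2, dec=6, length 2+6−1 = 7.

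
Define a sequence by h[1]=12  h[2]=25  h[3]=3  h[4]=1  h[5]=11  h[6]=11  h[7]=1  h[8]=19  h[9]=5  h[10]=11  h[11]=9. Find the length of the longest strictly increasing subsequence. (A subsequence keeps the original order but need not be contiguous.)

3

Let dp[i] be the length of the longest such subsequence ending at index i:
i:      1  2  3  4  5  6  7  8  9 10 11
h[i]:  12 25  3  1 11 11  1 19  5 11  9
dp:     1  2  1  1  2  2  1  3  2  3  3
Maximum dp value is 3.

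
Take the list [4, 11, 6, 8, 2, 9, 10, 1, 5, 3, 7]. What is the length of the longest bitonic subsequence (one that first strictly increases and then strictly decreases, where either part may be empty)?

inc[i] = longest strictly increasing subsequence ending at i; dec[i] = longest strictly decreasing subsequence starting at i:
i:      1  2  3  4  5  6  7  8  9 10 11
a[i]:   4 11  6  8  2  9 10  1  5  3  7
inc:    1  2  2  3  1  4  5  1  2  2  3
dec:    3  4  3  3  2  3  3  1  2  1  1
Best peak at i=7 (value 10): inc=5, dec=3, length 5+3−1 = 7.

7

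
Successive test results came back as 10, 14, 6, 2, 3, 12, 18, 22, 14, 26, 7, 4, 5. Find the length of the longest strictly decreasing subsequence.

4

Negate each value so 'decreasing' becomes 'increasing', then run patience tails on the negated sequence:
-10 → extends → [-10]
-14 → replaces -10 → [-14]
-6 → extends → [-14, -6]
-2 → extends → [-14, -6, -2]
-3 → replaces -2 → [-14, -6, -3]
-12 → replaces -6 → [-14, -12, -3]
-18 → replaces -14 → [-18, -12, -3]
-22 → replaces -18 → [-22, -12, -3]
-14 → replaces -12 → [-22, -14, -3]
-26 → replaces -22 → [-26, -14, -3]
-7 → replaces -3 → [-26, -14, -7]
-4 → extends → [-26, -14, -7, -4]
-5 → replaces -4 → [-26, -14, -7, -5]
Four tails, so the longest strictly decreasing subsequence of the original has length 4.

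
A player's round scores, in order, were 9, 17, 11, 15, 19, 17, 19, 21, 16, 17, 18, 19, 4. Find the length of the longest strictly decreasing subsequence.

4

Negate each value so 'decreasing' becomes 'increasing', then run patience tails on the negated sequence:
-9 → extends → [-9]
-17 → replaces -9 → [-17]
-11 → extends → [-17, -11]
-15 → replaces -11 → [-17, -15]
-19 → replaces -17 → [-19, -15]
-17 → replaces -15 → [-19, -17]
-19 → already a tail → [-19, -17]
-21 → replaces -19 → [-21, -17]
-16 → extends → [-21, -17, -16]
-17 → already a tail → [-21, -17, -16]
-18 → replaces -17 → [-21, -18, -16]
-19 → replaces -18 → [-21, -19, -16]
-4 → extends → [-21, -19, -16, -4]
Four tails, so the longest strictly decreasing subsequence of the original has length 4.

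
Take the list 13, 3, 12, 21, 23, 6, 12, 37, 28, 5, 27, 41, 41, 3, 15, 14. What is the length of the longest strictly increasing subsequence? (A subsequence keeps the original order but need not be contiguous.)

Track the smallest tail for each achievable length (strict):
13 → extends → [13]
3 → replaces 13 → [3]
12 → extends → [3, 12]
21 → extends → [3, 12, 21]
23 → extends → [3, 12, 21, 23]
6 → replaces 12 → [3, 6, 21, 23]
12 → replaces 21 → [3, 6, 12, 23]
37 → extends → [3, 6, 12, 23, 37]
28 → replaces 37 → [3, 6, 12, 23, 28]
5 → replaces 6 → [3, 5, 12, 23, 28]
27 → replaces 28 → [3, 5, 12, 23, 27]
41 → extends → [3, 5, 12, 23, 27, 41]
41 → already a tail → [3, 5, 12, 23, 27, 41]
3 → already a tail → [3, 5, 12, 23, 27, 41]
15 → replaces 23 → [3, 5, 12, 15, 27, 41]
14 → replaces 15 → [3, 5, 12, 14, 27, 41]
Six tails, so the longest strictly increasing subsequence has length 6 (e.g. 3, 12, 21, 23, 37, 41).

6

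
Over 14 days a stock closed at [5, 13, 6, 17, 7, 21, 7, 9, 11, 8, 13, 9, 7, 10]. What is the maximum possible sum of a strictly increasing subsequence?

Let S[i] be the best sum of a strictly increasing subsequence ending at i:
i:      1  2  3  4  5  6  7  8  9 10 11 12 13 14
a[i]:   5 13  6 17  7 21  7  9 11  8 13  9  7 10
S:      5 18 11 35 18 56 18 27 38 26 51 35 18 45
Maximum is 56 (e.g. 5 + 13 + 17 + 21).

56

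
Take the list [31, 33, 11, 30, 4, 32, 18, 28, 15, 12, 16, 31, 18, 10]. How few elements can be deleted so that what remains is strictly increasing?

Fewest deletions = n − (longest strictly increasing subsequence).
Patience tails:
31 → extends → [31]
33 → extends → [31, 33]
11 → replaces 31 → [11, 33]
30 → replaces 33 → [11, 30]
4 → replaces 11 → [4, 30]
32 → extends → [4, 30, 32]
18 → replaces 30 → [4, 18, 32]
28 → replaces 32 → [4, 18, 28]
15 → replaces 18 → [4, 15, 28]
12 → replaces 15 → [4, 12, 28]
16 → replaces 28 → [4, 12, 16]
31 → extends → [4, 12, 16, 31]
18 → replaces 31 → [4, 12, 16, 18]
10 → replaces 12 → [4, 10, 16, 18]
Longest strictly increasing subsequence has length 4, so deletions = 14 − 4 = 10.

10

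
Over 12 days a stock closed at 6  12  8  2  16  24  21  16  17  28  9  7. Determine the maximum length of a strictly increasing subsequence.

Let dp[i] be the length of the longest such subsequence ending at index i:
i:      1  2  3  4  5  6  7  8  9 10 11 12
a[i]:   6 12  8  2 16 24 21 16 17 28  9  7
dp:     1  2  2  1  3  4  4  3  4  5  3  2
Maximum dp value is 5.

5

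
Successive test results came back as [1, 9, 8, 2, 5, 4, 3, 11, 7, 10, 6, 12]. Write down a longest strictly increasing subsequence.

Patience tails give the LIS length; then backtrack through the dp parents:
1 → extends → [1]
9 → extends → [1, 9]
8 → replaces 9 → [1, 8]
2 → replaces 8 → [1, 2]
5 → extends → [1, 2, 5]
4 → replaces 5 → [1, 2, 4]
3 → replaces 4 → [1, 2, 3]
11 → extends → [1, 2, 3, 11]
7 → replaces 11 → [1, 2, 3, 7]
10 → extends → [1, 2, 3, 7, 10]
6 → replaces 7 → [1, 2, 3, 6, 10]
12 → extends → [1, 2, 3, 6, 10, 12]
Length 6; one witness is 1, 2, 5, 7, 10, 12.

1, 2, 5, 7, 10, 12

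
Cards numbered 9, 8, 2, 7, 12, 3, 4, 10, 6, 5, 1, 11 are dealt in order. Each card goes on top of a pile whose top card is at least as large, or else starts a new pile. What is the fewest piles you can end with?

5

The minimum number of non-increasing subsequences covering a sequence equals the length of its longest strictly increasing subsequence.
LIS length is 5 (e.g. 2, 3, 4, 10, 11), so 5 piles are needed.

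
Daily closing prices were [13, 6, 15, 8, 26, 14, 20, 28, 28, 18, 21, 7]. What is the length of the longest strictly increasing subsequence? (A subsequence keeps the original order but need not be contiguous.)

Let dp[i] be the length of the longest such subsequence ending at index i:
i:      1  2  3  4  5  6  7  8  9 10 11 12
a[i]:  13  6 15  8 26 14 20 28 28 18 21  7
dp:     1  1  2  2  3  3  4  5  5  4  5  2
Maximum dp value is 5.

5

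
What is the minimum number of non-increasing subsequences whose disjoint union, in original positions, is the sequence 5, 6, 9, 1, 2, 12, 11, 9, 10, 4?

The minimum number of non-increasing subsequences covering a sequence equals the length of its longest strictly increasing subsequence.
LIS length is 4 (e.g. 5, 6, 9, 12), so 4 piles are needed.

4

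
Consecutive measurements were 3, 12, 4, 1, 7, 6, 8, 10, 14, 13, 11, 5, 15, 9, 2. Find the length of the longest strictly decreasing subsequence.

5

Negate each value so 'decreasing' becomes 'increasing', then run patience tails on the negated sequence:
-3 → extends → [-3]
-12 → replaces -3 → [-12]
-4 → extends → [-12, -4]
-1 → extends → [-12, -4, -1]
-7 → replaces -4 → [-12, -7, -1]
-6 → replaces -1 → [-12, -7, -6]
-8 → replaces -7 → [-12, -8, -6]
-10 → replaces -8 → [-12, -10, -6]
-14 → replaces -12 → [-14, -10, -6]
-13 → replaces -10 → [-14, -13, -6]
-11 → replaces -6 → [-14, -13, -11]
-5 → extends → [-14, -13, -11, -5]
-15 → replaces -14 → [-15, -13, -11, -5]
-9 → replaces -5 → [-15, -13, -11, -9]
-2 → extends → [-15, -13, -11, -9, -2]
Five tails, so the longest strictly decreasing subsequence of the original has length 5.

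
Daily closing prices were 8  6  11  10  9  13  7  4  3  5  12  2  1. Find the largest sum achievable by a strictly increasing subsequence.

Let S[i] be the best sum of a strictly increasing subsequence ending at i:
i:      1  2  3  4  5  6  7  8  9 10 11 12 13
a[i]:   8  6 11 10  9 13  7  4  3  5 12  2  1
S:      8  6 19 18 17 32 13  4  3  9 31  2  1
Maximum is 32 (e.g. 8 + 11 + 13).

32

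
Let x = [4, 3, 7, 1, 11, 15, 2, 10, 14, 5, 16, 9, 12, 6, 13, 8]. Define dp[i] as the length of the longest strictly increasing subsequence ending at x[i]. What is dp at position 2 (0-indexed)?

2

dp[i] = 1 + max{dp[j] : j<i, x[j]<x[i]} (or 1 if no such j):
i:      0  1  2  3  4  5  6  7  8  9 10 11 12 13 14 15
x[i]:   4  3  7  1 11 15  2 10 14  5 16  9 12  6 13  8
dp:     1  1  2  1  3  4  2  3  4  3  5  4  5  4  6  5
At index 2 the value is 2.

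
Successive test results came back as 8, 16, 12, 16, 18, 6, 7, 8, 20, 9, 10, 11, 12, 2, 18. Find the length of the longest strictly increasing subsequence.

8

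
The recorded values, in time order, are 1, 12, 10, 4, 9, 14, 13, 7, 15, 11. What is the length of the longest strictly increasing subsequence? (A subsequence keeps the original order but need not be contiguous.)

5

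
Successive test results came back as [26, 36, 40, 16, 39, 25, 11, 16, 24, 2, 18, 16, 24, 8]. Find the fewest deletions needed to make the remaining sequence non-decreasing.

10

Fewest deletions = n − (longest non-decreasing subsequence).
Patience tails:
26 → extends → [26]
36 → extends → [26, 36]
40 → extends → [26, 36, 40]
16 → replaces 26 → [16, 36, 40]
39 → replaces 40 → [16, 36, 39]
25 → replaces 36 → [16, 25, 39]
11 → replaces 16 → [11, 25, 39]
16 → replaces 25 → [11, 16, 39]
24 → replaces 39 → [11, 16, 24]
2 → replaces 11 → [2, 16, 24]
18 → replaces 24 → [2, 16, 18]
16 → replaces 18 → [2, 16, 16]
24 → extends → [2, 16, 16, 24]
8 → replaces 16 → [2, 8, 16, 24]
Longest non-decreasing subsequence has length 4, so deletions = 14 − 4 = 10.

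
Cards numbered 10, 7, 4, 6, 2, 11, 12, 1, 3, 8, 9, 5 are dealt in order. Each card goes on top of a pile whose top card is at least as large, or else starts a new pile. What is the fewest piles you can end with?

The minimum number of non-increasing subsequences covering a sequence equals the length of its longest strictly increasing subsequence.
LIS length is 4 (e.g. 4, 6, 11, 12), so 4 piles are needed.

4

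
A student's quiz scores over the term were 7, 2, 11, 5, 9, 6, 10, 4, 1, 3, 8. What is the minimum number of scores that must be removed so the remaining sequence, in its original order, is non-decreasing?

7

Fewest deletions = n − (longest non-decreasing subsequence).
i:      1  2  3  4  5  6  7  8  9 10 11
a[i]:   7  2 11  5  9  6 10  4  1  3  8
dp:     1  1  2  2  3  3  4  2  1  2  4
max dp = 4, so deletions = 11 − 4 = 7.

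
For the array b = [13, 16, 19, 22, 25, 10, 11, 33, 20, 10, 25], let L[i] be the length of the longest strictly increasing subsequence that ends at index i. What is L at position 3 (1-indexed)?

dp[i] = 1 + max{dp[j] : j<i, b[j]<b[i]} (or 1 if no such j):
i:      1  2  3  4  5  6  7  8  9 10 11
b[i]:  13 16 19 22 25 10 11 33 20 10 25
dp:     1  2  3  4  5  1  2  6  4  1  5
At index 3 the value is 3.

3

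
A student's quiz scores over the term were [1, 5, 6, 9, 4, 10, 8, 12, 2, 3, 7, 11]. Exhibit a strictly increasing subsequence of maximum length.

Patience tails give the LIS length; then backtrack through the dp parents:
1 → extends → [1]
5 → extends → [1, 5]
6 → extends → [1, 5, 6]
9 → extends → [1, 5, 6, 9]
4 → replaces 5 → [1, 4, 6, 9]
10 → extends → [1, 4, 6, 9, 10]
8 → replaces 9 → [1, 4, 6, 8, 10]
12 → extends → [1, 4, 6, 8, 10, 12]
2 → replaces 4 → [1, 2, 6, 8, 10, 12]
3 → replaces 6 → [1, 2, 3, 8, 10, 12]
7 → replaces 8 → [1, 2, 3, 7, 10, 12]
11 → replaces 12 → [1, 2, 3, 7, 10, 11]
Length 6; one witness is 1, 5, 6, 9, 10, 12.

1, 5, 6, 9, 10, 12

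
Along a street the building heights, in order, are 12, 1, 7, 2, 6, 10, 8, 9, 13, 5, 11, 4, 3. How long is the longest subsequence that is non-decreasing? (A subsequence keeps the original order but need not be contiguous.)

6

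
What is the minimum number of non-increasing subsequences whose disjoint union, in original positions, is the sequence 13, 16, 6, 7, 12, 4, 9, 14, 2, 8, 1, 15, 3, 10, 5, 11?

The minimum number of non-increasing subsequences covering a sequence equals the length of its longest strictly increasing subsequence.
LIS length is 5 (e.g. 6, 7, 12, 14, 15), so 5 piles are needed.

5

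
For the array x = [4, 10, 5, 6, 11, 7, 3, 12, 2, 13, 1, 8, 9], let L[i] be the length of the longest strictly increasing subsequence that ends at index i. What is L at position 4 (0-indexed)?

4

dp[i] = 1 + max{dp[j] : j<i, x[j]<x[i]} (or 1 if no such j):
i:      0  1  2  3  4  5  6  7  8  9 10 11 12
x[i]:   4 10  5  6 11  7  3 12  2 13  1  8  9
dp:     1  2  2  3  4  4  1  5  1  6  1  5  6
At index 4 the value is 4.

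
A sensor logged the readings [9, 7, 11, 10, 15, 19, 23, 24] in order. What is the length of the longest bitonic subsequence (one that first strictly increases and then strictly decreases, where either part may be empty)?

6

inc[i] = longest strictly increasing subsequence ending at i; dec[i] = longest strictly decreasing subsequence starting at i:
i:      1  2  3  4  5  6  7  8
a[i]:   9  7 11 10 15 19 23 24
inc:    1  1  2  2  3  4  5  6
dec:    2  1  2  1  1  1  1  1
Best peak at i=8 (value 24): inc=6, dec=1, length 6+1−1 = 6.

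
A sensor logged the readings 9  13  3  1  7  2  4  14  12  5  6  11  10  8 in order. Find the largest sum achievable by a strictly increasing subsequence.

Let S[i] be the best sum of a strictly increasing subsequence ending at i:
i:      1  2  3  4  5  6  7  8  9 10 11 12 13 14
a[i]:   9 13  3  1  7  2  4 14 12  5  6 11 10  8
S:      9 22  3  1 10  3  7 36 22 12 18 29 28 26
Maximum is 36 (e.g. 9 + 13 + 14).

36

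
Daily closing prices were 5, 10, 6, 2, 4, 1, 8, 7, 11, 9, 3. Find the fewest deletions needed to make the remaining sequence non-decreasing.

Fewest deletions = n − (longest non-decreasing subsequence).
Patience tails:
5 → extends → [5]
10 → extends → [5, 10]
6 → replaces 10 → [5, 6]
2 → replaces 5 → [2, 6]
4 → replaces 6 → [2, 4]
1 → replaces 2 → [1, 4]
8 → extends → [1, 4, 8]
7 → replaces 8 → [1, 4, 7]
11 → extends → [1, 4, 7, 11]
9 → replaces 11 → [1, 4, 7, 9]
3 → replaces 4 → [1, 3, 7, 9]
Longest non-decreasing subsequence has length 4, so deletions = 11 − 4 = 7.

7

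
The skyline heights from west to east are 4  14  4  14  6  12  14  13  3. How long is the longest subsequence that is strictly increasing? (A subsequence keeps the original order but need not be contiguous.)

4

Track the smallest tail for each achievable length (strict):
4 → extends → [4]
14 → extends → [4, 14]
4 → already a tail → [4, 14]
14 → already a tail → [4, 14]
6 → replaces 14 → [4, 6]
12 → extends → [4, 6, 12]
14 → extends → [4, 6, 12, 14]
13 → replaces 14 → [4, 6, 12, 13]
3 → replaces 4 → [3, 6, 12, 13]
Four tails, so the longest strictly increasing subsequence has length 4 (e.g. 4, 6, 12, 14).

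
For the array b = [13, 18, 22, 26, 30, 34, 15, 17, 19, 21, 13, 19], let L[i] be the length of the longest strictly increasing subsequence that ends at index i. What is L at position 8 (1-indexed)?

dp[i] = 1 + max{dp[j] : j<i, b[j]<b[i]} (or 1 if no such j):
i:      1  2  3  4  5  6  7  8  9 10 11 12
b[i]:  13 18 22 26 30 34 15 17 19 21 13 19
dp:     1  2  3  4  5  6  2  3  4  5  1  4
At index 8 the value is 3.

3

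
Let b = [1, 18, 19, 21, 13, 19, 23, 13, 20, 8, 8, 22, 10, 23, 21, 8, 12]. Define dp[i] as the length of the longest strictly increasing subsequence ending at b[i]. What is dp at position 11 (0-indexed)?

dp[i] = 1 + max{dp[j] : j<i, b[j]<b[i]} (or 1 if no such j):
i:      0  1  2  3  4  5  6  7  8  9 10 11 12 13 14 15 16
b[i]:   1 18 19 21 13 19 23 13 20  8  8 22 10 23 21  8 12
dp:     1  2  3  4  2  3  5  2  4  2  2  5  3  6  5  2  4
At index 11 the value is 5.

5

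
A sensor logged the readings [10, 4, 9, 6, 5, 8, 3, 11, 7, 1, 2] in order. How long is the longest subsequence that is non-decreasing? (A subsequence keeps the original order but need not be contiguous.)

4

Track the smallest tail for each achievable length (allowing ties):
10 → extends → [10]
4 → replaces 10 → [4]
9 → extends → [4, 9]
6 → replaces 9 → [4, 6]
5 → replaces 6 → [4, 5]
8 → extends → [4, 5, 8]
3 → replaces 4 → [3, 5, 8]
11 → extends → [3, 5, 8, 11]
7 → replaces 8 → [3, 5, 7, 11]
1 → replaces 3 → [1, 5, 7, 11]
2 → replaces 5 → [1, 2, 7, 11]
Four tails, so the longest non-decreasing subsequence has length 4 (e.g. 4, 6, 8, 11).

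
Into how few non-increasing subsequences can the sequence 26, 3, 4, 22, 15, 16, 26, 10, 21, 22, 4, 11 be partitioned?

6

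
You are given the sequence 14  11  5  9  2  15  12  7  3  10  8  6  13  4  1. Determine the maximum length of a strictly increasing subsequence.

4

Let dp[i] be the length of the longest such subsequence ending at index i:
i:      1  2  3  4  5  6  7  8  9 10 11 12 13 14 15
a[i]:  14 11  5  9  2 15 12  7  3 10  8  6 13  4  1
dp:     1  1  1  2  1  3  3  2  2  3  3  3  4  3  1
Maximum dp value is 4.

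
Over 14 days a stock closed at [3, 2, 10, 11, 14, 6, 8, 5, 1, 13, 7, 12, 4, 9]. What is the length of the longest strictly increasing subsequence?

4

Track the smallest tail for each achievable length (strict):
3 → extends → [3]
2 → replaces 3 → [2]
10 → extends → [2, 10]
11 → extends → [2, 10, 11]
14 → extends → [2, 10, 11, 14]
6 → replaces 10 → [2, 6, 11, 14]
8 → replaces 11 → [2, 6, 8, 14]
5 → replaces 6 → [2, 5, 8, 14]
1 → replaces 2 → [1, 5, 8, 14]
13 → replaces 14 → [1, 5, 8, 13]
7 → replaces 8 → [1, 5, 7, 13]
12 → replaces 13 → [1, 5, 7, 12]
4 → replaces 5 → [1, 4, 7, 12]
9 → replaces 12 → [1, 4, 7, 9]
Four tails, so the longest strictly increasing subsequence has length 4 (e.g. 3, 10, 11, 14).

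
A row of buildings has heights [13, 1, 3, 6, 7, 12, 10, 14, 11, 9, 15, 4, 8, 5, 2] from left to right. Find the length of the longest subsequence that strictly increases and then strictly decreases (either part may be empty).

inc[i] = longest strictly increasing subsequence ending at i; dec[i] = longest strictly decreasing subsequence starting at i:
i:      1  2  3  4  5  6  7  8  9 10 11 12 13 14 15
a[i]:  13  1  3  6  7 12 10 14 11  9 15  4  8  5  2
inc:    1  1  2  3  4  5  5  6  6  5  7  3  5  4  2
dec:    7  1  2  3  3  6  5  6  5  4  4  2  3  2  1
Best peak at i=8 (value 14): inc=6, dec=6, length 6+6−1 = 11.

11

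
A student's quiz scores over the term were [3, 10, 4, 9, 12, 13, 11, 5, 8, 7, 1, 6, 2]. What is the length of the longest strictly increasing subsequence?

Track the smallest tail for each achievable length (strict):
3 → extends → [3]
10 → extends → [3, 10]
4 → replaces 10 → [3, 4]
9 → extends → [3, 4, 9]
12 → extends → [3, 4, 9, 12]
13 → extends → [3, 4, 9, 12, 13]
11 → replaces 12 → [3, 4, 9, 11, 13]
5 → replaces 9 → [3, 4, 5, 11, 13]
8 → replaces 11 → [3, 4, 5, 8, 13]
7 → replaces 8 → [3, 4, 5, 7, 13]
1 → replaces 3 → [1, 4, 5, 7, 13]
6 → replaces 7 → [1, 4, 5, 6, 13]
2 → replaces 4 → [1, 2, 5, 6, 13]
Five tails, so the longest strictly increasing subsequence has length 5 (e.g. 3, 4, 9, 12, 13).

5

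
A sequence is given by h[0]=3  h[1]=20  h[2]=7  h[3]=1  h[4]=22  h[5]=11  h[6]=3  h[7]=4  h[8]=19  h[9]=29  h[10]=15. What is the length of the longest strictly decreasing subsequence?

3

Let dp[i] be the longest strictly decreasing subsequence ending at i:
i:      0  1  2  3  4  5  6  7  8  9 10
h[i]:   3 20  7  1 22 11  3  4 19 29 15
dp:     1  1  2  3  1  2  3  3  2  1  3
Maximum is 3.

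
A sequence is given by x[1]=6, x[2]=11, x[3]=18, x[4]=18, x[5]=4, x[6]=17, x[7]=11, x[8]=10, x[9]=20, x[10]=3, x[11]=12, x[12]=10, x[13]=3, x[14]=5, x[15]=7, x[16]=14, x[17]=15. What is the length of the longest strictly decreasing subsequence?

5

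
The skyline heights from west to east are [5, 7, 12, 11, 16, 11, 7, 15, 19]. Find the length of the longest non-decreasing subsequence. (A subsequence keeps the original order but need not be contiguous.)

6

Let dp[i] be the length of the longest such subsequence ending at index i:
i:      1  2  3  4  5  6  7  8  9
a[i]:   5  7 12 11 16 11  7 15 19
dp:     1  2  3  3  4  4  3  5  6
Maximum dp value is 6.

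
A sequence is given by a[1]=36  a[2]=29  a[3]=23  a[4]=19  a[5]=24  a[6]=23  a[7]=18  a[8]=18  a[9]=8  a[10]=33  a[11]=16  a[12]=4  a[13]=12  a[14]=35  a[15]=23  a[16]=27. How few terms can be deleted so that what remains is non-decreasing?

12

Fewest deletions = n − (longest non-decreasing subsequence).
Patience tails:
36 → extends → [36]
29 → replaces 36 → [29]
23 → replaces 29 → [23]
19 → replaces 23 → [19]
24 → extends → [19, 24]
23 → replaces 24 → [19, 23]
18 → replaces 19 → [18, 23]
18 → replaces 23 → [18, 18]
8 → replaces 18 → [8, 18]
33 → extends → [8, 18, 33]
16 → replaces 18 → [8, 16, 33]
4 → replaces 8 → [4, 16, 33]
12 → replaces 16 → [4, 12, 33]
35 → extends → [4, 12, 33, 35]
23 → replaces 33 → [4, 12, 23, 35]
27 → replaces 35 → [4, 12, 23, 27]
Longest non-decreasing subsequence has length 4, so deletions = 16 − 4 = 12.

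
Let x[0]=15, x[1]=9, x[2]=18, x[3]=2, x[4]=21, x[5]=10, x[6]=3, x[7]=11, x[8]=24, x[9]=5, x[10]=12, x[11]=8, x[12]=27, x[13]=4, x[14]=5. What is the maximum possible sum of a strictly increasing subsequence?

Let S[i] be the best sum of a strictly increasing subsequence ending at i:
i:       0   1   2   3   4   5   6   7   8   9  10  11  12  13  14
x[i]:   15   9  18   2  21  10   3  11  24   5  12   8  27   4   5
S:      15   9  33   2  54  19   5  30  78  10  42  18 105   9  14
Maximum is 105 (e.g. 15 + 18 + 21 + 24 + 27).

105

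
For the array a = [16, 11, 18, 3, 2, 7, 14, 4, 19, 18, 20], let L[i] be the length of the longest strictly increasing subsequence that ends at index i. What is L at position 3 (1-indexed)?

dp[i] = 1 + max{dp[j] : j<i, a[j]<a[i]} (or 1 if no such j):
i:      1  2  3  4  5  6  7  8  9 10 11
a[i]:  16 11 18  3  2  7 14  4 19 18 20
dp:     1  1  2  1  1  2  3  2  4  4  5
At index 3 the value is 2.

2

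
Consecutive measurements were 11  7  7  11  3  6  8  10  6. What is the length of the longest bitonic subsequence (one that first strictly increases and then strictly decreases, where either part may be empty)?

inc[i] = longest strictly increasing subsequence ending at i; dec[i] = longest strictly decreasing subsequence starting at i:
i:      1  2  3  4  5  6  7  8  9
a[i]:  11  7  7 11  3  6  8 10  6
inc:    1  1  1  2  1  2  3  4  2
dec:    3  2  2  3  1  1  2  2  1
Best peak at i=8 (value 10): inc=4, dec=2, length 4+2−1 = 5.

5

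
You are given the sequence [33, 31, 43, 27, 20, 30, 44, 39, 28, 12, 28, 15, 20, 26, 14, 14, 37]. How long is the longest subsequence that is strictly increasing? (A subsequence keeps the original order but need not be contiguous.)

5

Track the smallest tail for each achievable length (strict):
33 → extends → [33]
31 → replaces 33 → [31]
43 → extends → [31, 43]
27 → replaces 31 → [27, 43]
20 → replaces 27 → [20, 43]
30 → replaces 43 → [20, 30]
44 → extends → [20, 30, 44]
39 → replaces 44 → [20, 30, 39]
28 → replaces 30 → [20, 28, 39]
12 → replaces 20 → [12, 28, 39]
28 → already a tail → [12, 28, 39]
15 → replaces 28 → [12, 15, 39]
20 → replaces 39 → [12, 15, 20]
26 → extends → [12, 15, 20, 26]
14 → replaces 15 → [12, 14, 20, 26]
14 → already a tail → [12, 14, 20, 26]
37 → extends → [12, 14, 20, 26, 37]
Five tails, so the longest strictly increasing subsequence has length 5 (e.g. 12, 15, 20, 26, 37).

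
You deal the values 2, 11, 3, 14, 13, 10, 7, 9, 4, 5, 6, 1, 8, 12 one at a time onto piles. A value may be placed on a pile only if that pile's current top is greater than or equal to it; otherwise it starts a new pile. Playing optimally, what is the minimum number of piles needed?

Place each on the leftmost legal pile:
2 → new pile 1 (tops now [2])
11 → new pile 2 (tops now [2, 11])
3 → pile 2 (tops now [2, 3])
14 → new pile 3 (tops now [2, 3, 14])
13 → pile 3 (tops now [2, 3, 13])
10 → pile 3 (tops now [2, 3, 10])
7 → pile 3 (tops now [2, 3, 7])
9 → new pile 4 (tops now [2, 3, 7, 9])
4 → pile 3 (tops now [2, 3, 4, 9])
5 → pile 4 (tops now [2, 3, 4, 5])
6 → new pile 5 (tops now [2, 3, 4, 5, 6])
1 → pile 1 (tops now [1, 3, 4, 5, 6])
8 → new pile 6 (tops now [1, 3, 4, 5, 6, 8])
12 → new pile 7 (tops now [1, 3, 4, 5, 6, 8, 12])
Seven piles.

7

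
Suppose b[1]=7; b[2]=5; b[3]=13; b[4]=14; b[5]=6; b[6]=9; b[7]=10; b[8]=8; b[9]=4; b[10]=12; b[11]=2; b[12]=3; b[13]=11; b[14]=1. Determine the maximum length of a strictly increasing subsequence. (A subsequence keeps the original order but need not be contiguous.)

5

Track the smallest tail for each achievable length (strict):
7 → extends → [7]
5 → replaces 7 → [5]
13 → extends → [5, 13]
14 → extends → [5, 13, 14]
6 → replaces 13 → [5, 6, 14]
9 → replaces 14 → [5, 6, 9]
10 → extends → [5, 6, 9, 10]
8 → replaces 9 → [5, 6, 8, 10]
4 → replaces 5 → [4, 6, 8, 10]
12 → extends → [4, 6, 8, 10, 12]
2 → replaces 4 → [2, 6, 8, 10, 12]
3 → replaces 6 → [2, 3, 8, 10, 12]
11 → replaces 12 → [2, 3, 8, 10, 11]
1 → replaces 2 → [1, 3, 8, 10, 11]
Five tails, so the longest strictly increasing subsequence has length 5 (e.g. 5, 6, 9, 10, 12).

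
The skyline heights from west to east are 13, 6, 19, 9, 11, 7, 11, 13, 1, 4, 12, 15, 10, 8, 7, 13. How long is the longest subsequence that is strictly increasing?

5

Track the smallest tail for each achievable length (strict):
13 → extends → [13]
6 → replaces 13 → [6]
19 → extends → [6, 19]
9 → replaces 19 → [6, 9]
11 → extends → [6, 9, 11]
7 → replaces 9 → [6, 7, 11]
11 → already a tail → [6, 7, 11]
13 → extends → [6, 7, 11, 13]
1 → replaces 6 → [1, 7, 11, 13]
4 → replaces 7 → [1, 4, 11, 13]
12 → replaces 13 → [1, 4, 11, 12]
15 → extends → [1, 4, 11, 12, 15]
10 → replaces 11 → [1, 4, 10, 12, 15]
8 → replaces 10 → [1, 4, 8, 12, 15]
7 → replaces 8 → [1, 4, 7, 12, 15]
13 → replaces 15 → [1, 4, 7, 12, 13]
Five tails, so the longest strictly increasing subsequence has length 5 (e.g. 6, 9, 11, 13, 15).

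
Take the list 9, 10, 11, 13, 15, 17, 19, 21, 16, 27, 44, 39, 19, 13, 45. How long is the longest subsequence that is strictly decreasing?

4

Negate each value so 'decreasing' becomes 'increasing', then run patience tails on the negated sequence:
-9 → extends → [-9]
-10 → replaces -9 → [-10]
-11 → replaces -10 → [-11]
-13 → replaces -11 → [-13]
-15 → replaces -13 → [-15]
-17 → replaces -15 → [-17]
-19 → replaces -17 → [-19]
-21 → replaces -19 → [-21]
-16 → extends → [-21, -16]
-27 → replaces -21 → [-27, -16]
-44 → replaces -27 → [-44, -16]
-39 → replaces -16 → [-44, -39]
-19 → extends → [-44, -39, -19]
-13 → extends → [-44, -39, -19, -13]
-45 → replaces -44 → [-45, -39, -19, -13]
Four tails, so the longest strictly decreasing subsequence of the original has length 4.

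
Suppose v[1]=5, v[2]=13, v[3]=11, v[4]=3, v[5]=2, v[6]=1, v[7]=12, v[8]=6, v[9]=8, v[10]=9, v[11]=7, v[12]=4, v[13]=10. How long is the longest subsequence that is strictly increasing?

5

Track the smallest tail for each achievable length (strict):
5 → extends → [5]
13 → extends → [5, 13]
11 → replaces 13 → [5, 11]
3 → replaces 5 → [3, 11]
2 → replaces 3 → [2, 11]
1 → replaces 2 → [1, 11]
12 → extends → [1, 11, 12]
6 → replaces 11 → [1, 6, 12]
8 → replaces 12 → [1, 6, 8]
9 → extends → [1, 6, 8, 9]
7 → replaces 8 → [1, 6, 7, 9]
4 → replaces 6 → [1, 4, 7, 9]
10 → extends → [1, 4, 7, 9, 10]
Five tails, so the longest strictly increasing subsequence has length 5 (e.g. 5, 6, 8, 9, 10).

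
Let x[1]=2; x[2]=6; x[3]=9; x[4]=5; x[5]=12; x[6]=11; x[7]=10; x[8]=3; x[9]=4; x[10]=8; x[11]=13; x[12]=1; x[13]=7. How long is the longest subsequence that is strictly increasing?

5

Let dp[i] be the length of the longest such subsequence ending at index i:
i:      1  2  3  4  5  6  7  8  9 10 11 12 13
x[i]:   2  6  9  5 12 11 10  3  4  8 13  1  7
dp:     1  2  3  2  4  4  4  2  3  4  5  1  4
Maximum dp value is 5.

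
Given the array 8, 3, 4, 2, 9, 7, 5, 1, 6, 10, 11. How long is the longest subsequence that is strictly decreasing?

Let dp[i] be the longest strictly decreasing subsequence ending at i:
i:      1  2  3  4  5  6  7  8  9 10 11
a[i]:   8  3  4  2  9  7  5  1  6 10 11
dp:     1  2  2  3  1  2  3  4  3  1  1
Maximum is 4.

4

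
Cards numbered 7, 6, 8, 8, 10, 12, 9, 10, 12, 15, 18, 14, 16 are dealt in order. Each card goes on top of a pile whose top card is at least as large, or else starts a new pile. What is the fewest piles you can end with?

Place each on the leftmost legal pile:
7 → new pile 1 (tops now [7])
6 → pile 1 (tops now [6])
8 → new pile 2 (tops now [6, 8])
8 → pile 2 (tops now [6, 8])
10 → new pile 3 (tops now [6, 8, 10])
12 → new pile 4 (tops now [6, 8, 10, 12])
9 → pile 3 (tops now [6, 8, 9, 12])
10 → pile 4 (tops now [6, 8, 9, 10])
12 → new pile 5 (tops now [6, 8, 9, 10, 12])
15 → new pile 6 (tops now [6, 8, 9, 10, 12, 15])
18 → new pile 7 (tops now [6, 8, 9, 10, 12, 15, 18])
14 → pile 6 (tops now [6, 8, 9, 10, 12, 14, 18])
16 → pile 7 (tops now [6, 8, 9, 10, 12, 14, 16])
Seven piles.

7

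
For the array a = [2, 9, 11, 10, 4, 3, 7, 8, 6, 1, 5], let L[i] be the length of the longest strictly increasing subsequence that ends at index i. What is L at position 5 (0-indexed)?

dp[i] = 1 + max{dp[j] : j<i, a[j]<a[i]} (or 1 if no such j):
i:      0  1  2  3  4  5  6  7  8  9 10
a[i]:   2  9 11 10  4  3  7  8  6  1  5
dp:     1  2  3  3  2  2  3  4  3  1  3
At index 5 the value is 2.

2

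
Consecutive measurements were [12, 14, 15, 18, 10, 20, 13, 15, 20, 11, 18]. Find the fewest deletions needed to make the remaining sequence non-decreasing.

5

Fewest deletions = n − (longest non-decreasing subsequence).
i:      1  2  3  4  5  6  7  8  9 10 11
a[i]:  12 14 15 18 10 20 13 15 20 11 18
dp:     1  2  3  4  1  5  2  4  6  2  5
max dp = 6, so deletions = 11 − 6 = 5.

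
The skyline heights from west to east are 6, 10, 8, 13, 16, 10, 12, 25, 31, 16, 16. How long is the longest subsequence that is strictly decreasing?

2

Let dp[i] be the longest strictly decreasing subsequence ending at i:
i:      1  2  3  4  5  6  7  8  9 10 11
a[i]:   6 10  8 13 16 10 12 25 31 16 16
dp:     1  1  2  1  1  2  2  1  1  2  2
Maximum is 2.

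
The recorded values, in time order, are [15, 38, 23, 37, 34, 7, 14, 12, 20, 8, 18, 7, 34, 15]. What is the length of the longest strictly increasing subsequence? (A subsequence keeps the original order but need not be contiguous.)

Let dp[i] be the length of the longest such subsequence ending at index i:
i:      1  2  3  4  5  6  7  8  9 10 11 12 13 14
a[i]:  15 38 23 37 34  7 14 12 20  8 18  7 34 15
dp:     1  2  2  3  3  1  2  2  3  2  3  1  4  3
Maximum dp value is 4.

4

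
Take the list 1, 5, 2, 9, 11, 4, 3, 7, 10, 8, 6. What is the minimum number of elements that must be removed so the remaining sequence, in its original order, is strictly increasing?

Fewest deletions = n − (longest strictly increasing subsequence).
Patience tails:
1 → extends → [1]
5 → extends → [1, 5]
2 → replaces 5 → [1, 2]
9 → extends → [1, 2, 9]
11 → extends → [1, 2, 9, 11]
4 → replaces 9 → [1, 2, 4, 11]
3 → replaces 4 → [1, 2, 3, 11]
7 → replaces 11 → [1, 2, 3, 7]
10 → extends → [1, 2, 3, 7, 10]
8 → replaces 10 → [1, 2, 3, 7, 8]
6 → replaces 7 → [1, 2, 3, 6, 8]
Longest strictly increasing subsequence has length 5, so deletions = 11 − 5 = 6.

6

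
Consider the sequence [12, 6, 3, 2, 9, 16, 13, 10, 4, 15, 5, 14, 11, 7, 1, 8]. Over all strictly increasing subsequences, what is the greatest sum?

43

Let S[i] be the best sum of a strictly increasing subsequence ending at i:
i:      1  2  3  4  5  6  7  8  9 10 11 12 13 14 15 16
a[i]:  12  6  3  2  9 16 13 10  4 15  5 14 11  7  1  8
S:     12  6  3  2 15 31 28 25  7 43 12 42 36 19  1 27
Maximum is 43 (e.g. 6 + 9 + 13 + 15).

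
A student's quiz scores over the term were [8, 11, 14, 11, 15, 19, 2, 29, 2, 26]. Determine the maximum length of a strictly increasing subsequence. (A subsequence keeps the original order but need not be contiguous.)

6

Track the smallest tail for each achievable length (strict):
8 → extends → [8]
11 → extends → [8, 11]
14 → extends → [8, 11, 14]
11 → already a tail → [8, 11, 14]
15 → extends → [8, 11, 14, 15]
19 → extends → [8, 11, 14, 15, 19]
2 → replaces 8 → [2, 11, 14, 15, 19]
29 → extends → [2, 11, 14, 15, 19, 29]
2 → already a tail → [2, 11, 14, 15, 19, 29]
26 → replaces 29 → [2, 11, 14, 15, 19, 26]
Six tails, so the longest strictly increasing subsequence has length 6 (e.g. 8, 11, 14, 15, 19, 29).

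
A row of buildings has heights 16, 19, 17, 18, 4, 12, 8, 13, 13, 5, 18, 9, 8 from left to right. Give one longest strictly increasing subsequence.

Patience tails give the LIS length; then backtrack through the dp parents:
16 → extends → [16]
19 → extends → [16, 19]
17 → replaces 19 → [16, 17]
18 → extends → [16, 17, 18]
4 → replaces 16 → [4, 17, 18]
12 → replaces 17 → [4, 12, 18]
8 → replaces 12 → [4, 8, 18]
13 → replaces 18 → [4, 8, 13]
13 → already a tail → [4, 8, 13]
5 → replaces 8 → [4, 5, 13]
18 → extends → [4, 5, 13, 18]
9 → replaces 13 → [4, 5, 9, 18]
8 → replaces 9 → [4, 5, 8, 18]
Length 4; one witness is 4, 12, 13, 18.

4, 12, 13, 18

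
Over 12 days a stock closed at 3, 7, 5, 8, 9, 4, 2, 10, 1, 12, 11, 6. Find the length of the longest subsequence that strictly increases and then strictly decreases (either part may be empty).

8

inc[i] = longest strictly increasing subsequence ending at i; dec[i] = longest strictly decreasing subsequence starting at i:
i:      1  2  3  4  5  6  7  8  9 10 11 12
a[i]:   3  7  5  8  9  4  2 10  1 12 11  6
inc:    1  2  2  3  4  2  1  5  1  6  6  3
dec:    3  5  4  4  4  3  2  2  1  3  2  1
Best peak at i=10 (value 12): inc=6, dec=3, length 6+3−1 = 8.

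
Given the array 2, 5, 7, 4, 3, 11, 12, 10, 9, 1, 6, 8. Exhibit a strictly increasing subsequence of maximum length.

Patience tails give the LIS length; then backtrack through the dp parents:
2 → extends → [2]
5 → extends → [2, 5]
7 → extends → [2, 5, 7]
4 → replaces 5 → [2, 4, 7]
3 → replaces 4 → [2, 3, 7]
11 → extends → [2, 3, 7, 11]
12 → extends → [2, 3, 7, 11, 12]
10 → replaces 11 → [2, 3, 7, 10, 12]
9 → replaces 10 → [2, 3, 7, 9, 12]
1 → replaces 2 → [1, 3, 7, 9, 12]
6 → replaces 7 → [1, 3, 6, 9, 12]
8 → replaces 9 → [1, 3, 6, 8, 12]
Length 5; one witness is 2, 5, 7, 11, 12.

2, 5, 7, 11, 12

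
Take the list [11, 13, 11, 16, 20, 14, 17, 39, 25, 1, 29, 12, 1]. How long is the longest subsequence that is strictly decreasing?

Negate each value so 'decreasing' becomes 'increasing', then run patience tails on the negated sequence:
-11 → extends → [-11]
-13 → replaces -11 → [-13]
-11 → extends → [-13, -11]
-16 → replaces -13 → [-16, -11]
-20 → replaces -16 → [-20, -11]
-14 → replaces -11 → [-20, -14]
-17 → replaces -14 → [-20, -17]
-39 → replaces -20 → [-39, -17]
-25 → replaces -17 → [-39, -25]
-1 → extends → [-39, -25, -1]
-29 → replaces -25 → [-39, -29, -1]
-12 → replaces -1 → [-39, -29, -12]
-1 → extends → [-39, -29, -12, -1]
Four tails, so the longest strictly decreasing subsequence of the original has length 4.

4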